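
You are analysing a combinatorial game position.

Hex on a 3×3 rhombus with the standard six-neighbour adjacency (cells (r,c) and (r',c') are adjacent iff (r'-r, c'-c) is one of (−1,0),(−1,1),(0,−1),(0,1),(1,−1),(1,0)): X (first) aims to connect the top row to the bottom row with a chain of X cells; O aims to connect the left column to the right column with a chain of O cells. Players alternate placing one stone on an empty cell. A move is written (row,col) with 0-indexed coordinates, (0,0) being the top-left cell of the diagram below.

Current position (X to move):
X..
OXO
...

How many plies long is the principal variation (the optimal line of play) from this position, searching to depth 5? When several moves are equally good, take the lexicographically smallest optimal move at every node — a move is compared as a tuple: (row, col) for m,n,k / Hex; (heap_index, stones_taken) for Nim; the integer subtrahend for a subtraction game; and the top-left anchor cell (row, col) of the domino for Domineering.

PV length from [X../OXO/...]: 3 plies

ply 1, X at X../OXO/... | (0,1)=+1→XX./OXO/...*; (0,2)=+1→X.X/OXO/...; (2,0)=+1→X../OXO/X..; (2,1)=+1→X../OXO/.X.; (2,2)=+1→X../OXO/..X
ply 2, O at XX./OXO/... | (0,2)=-1→XXO/OXO/...*; (2,0)=-1→XX./OXO/O..; (2,1)=-1→XX./OXO/.O.; (2,2)=-1→XX./OXO/..O
ply 3, X at XXO/OXO/... | (2,0)=+1→XXO/OXO/X..*; (2,1)=+1→XXO/OXO/.X.; (2,2)=+1→XXO/OXO/..X
ply 4: XXO/OXO/X.. is terminal -1 (O); from X../OXO/... depth 5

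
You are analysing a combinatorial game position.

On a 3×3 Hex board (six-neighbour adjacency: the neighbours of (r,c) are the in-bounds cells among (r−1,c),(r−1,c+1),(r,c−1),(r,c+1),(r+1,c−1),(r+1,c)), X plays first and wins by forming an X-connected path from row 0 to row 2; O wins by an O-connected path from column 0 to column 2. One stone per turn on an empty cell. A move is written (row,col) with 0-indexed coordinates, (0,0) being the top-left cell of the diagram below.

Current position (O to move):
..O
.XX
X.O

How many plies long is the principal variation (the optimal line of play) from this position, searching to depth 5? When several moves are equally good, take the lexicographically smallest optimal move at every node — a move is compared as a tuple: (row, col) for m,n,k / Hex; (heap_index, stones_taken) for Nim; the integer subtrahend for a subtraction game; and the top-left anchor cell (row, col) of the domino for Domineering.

p1 O@[..O/.XX/X.O]: (0,0)[O.O/.XX/X.O]-1 (0,1)[.OO/.XX/X.O]+1* (1,0)[..O/OXX/X.O]-1 (2,1)[..O/.XX/XOO]-1
p2 X@[.OO/.XX/X.O]: (0,0)[XOO/.XX/X.O]-1* (1,0)[.OO/XXX/X.O]-1 (2,1)[.OO/.XX/XXO]-1
p3 O@[XOO/.XX/X.O]: (1,0)[XOO/OXX/X.O]+1* (2,1)[XOO/.XX/XOO]-1
p4 X@[XOO/OXX/X.O] terminal -1; root [..O/.XX/X.O] d5

PV length from [..O/.XX/X.O]: 3 plies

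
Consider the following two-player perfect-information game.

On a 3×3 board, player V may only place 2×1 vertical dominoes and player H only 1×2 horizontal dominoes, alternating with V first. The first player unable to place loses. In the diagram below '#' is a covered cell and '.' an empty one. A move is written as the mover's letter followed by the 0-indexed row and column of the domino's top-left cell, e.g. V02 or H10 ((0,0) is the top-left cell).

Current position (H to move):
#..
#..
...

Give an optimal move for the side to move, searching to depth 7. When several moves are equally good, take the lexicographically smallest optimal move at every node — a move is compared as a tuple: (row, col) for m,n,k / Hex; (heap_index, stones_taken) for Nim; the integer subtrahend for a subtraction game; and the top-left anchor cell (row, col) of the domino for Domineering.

[#../#../...] H move#1: H01:-1/###/#../..., H11:+1/#../###/...*, H20:-1/#../#../##., H21:-1/#../#../.##
[#../###/...] end (terminal -1, V#2); searched #../#../... to 7

H's best at [#../#../...]: H11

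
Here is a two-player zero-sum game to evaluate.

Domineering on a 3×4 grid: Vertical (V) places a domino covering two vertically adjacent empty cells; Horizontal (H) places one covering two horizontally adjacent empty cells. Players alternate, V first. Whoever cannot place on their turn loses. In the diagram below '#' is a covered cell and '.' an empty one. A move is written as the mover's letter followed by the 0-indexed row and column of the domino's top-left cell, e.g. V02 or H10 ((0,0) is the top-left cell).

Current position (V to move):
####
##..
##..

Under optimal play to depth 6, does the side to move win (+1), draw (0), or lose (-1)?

value(####/##../##.., V) = +1

p1 V@[####/##../##..]: V12[####/###./###.]+1* V13[####/##.#/##.#]+1
p2 H@[####/###./###.] terminal -1; root [####/##../##..] d6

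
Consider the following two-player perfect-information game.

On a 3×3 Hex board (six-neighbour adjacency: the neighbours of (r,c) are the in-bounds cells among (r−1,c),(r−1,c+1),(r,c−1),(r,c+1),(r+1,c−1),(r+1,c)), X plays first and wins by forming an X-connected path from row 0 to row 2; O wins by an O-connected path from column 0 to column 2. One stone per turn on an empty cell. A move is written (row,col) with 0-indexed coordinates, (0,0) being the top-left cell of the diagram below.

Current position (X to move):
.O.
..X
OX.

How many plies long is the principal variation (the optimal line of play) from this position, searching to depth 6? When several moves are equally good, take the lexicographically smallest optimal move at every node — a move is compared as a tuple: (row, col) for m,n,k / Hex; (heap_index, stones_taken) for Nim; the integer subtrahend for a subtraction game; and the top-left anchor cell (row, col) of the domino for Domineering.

ply 1, X at .O./..X/OX. | (0,0)=-1→XO./..X/OX.; (0,2)=+1→.OX/..X/OX.*; (1,0)=-1→.O./X.X/OX.; (1,1)=-1→.O./.XX/OX.; (2,2)=-1→.O./..X/OXX
ply 2: .OX/..X/OX. is terminal -1 (O); from .O./..X/OX. depth 6

PV length from [.O./..X/OX.]: 1 ply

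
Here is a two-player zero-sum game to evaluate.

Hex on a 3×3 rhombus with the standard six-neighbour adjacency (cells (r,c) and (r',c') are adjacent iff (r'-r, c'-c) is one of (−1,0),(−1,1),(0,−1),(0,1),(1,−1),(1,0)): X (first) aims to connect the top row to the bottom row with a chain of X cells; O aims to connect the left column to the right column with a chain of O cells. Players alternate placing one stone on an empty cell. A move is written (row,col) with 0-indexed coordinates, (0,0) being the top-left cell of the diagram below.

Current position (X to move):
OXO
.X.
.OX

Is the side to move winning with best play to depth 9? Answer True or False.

X winning at [OXO/.X./.OX]: True

ply 1, X at OXO/.X./.OX | (1,0)=+1→OXO/XX./.OX*; (1,2)=+1→OXO/.XX/.OX; (2,0)=+1→OXO/.X./XOX
ply 2, O at OXO/XX./.OX | (1,2)=-1→OXO/XXO/.OX*; (2,0)=-1→OXO/XX./OOX
ply 3, X at OXO/XXO/.OX | (2,0)=+1→OXO/XXO/XOX*
ply 4: OXO/XXO/XOX is terminal -1 (O); from OXO/.X./.OX depth 9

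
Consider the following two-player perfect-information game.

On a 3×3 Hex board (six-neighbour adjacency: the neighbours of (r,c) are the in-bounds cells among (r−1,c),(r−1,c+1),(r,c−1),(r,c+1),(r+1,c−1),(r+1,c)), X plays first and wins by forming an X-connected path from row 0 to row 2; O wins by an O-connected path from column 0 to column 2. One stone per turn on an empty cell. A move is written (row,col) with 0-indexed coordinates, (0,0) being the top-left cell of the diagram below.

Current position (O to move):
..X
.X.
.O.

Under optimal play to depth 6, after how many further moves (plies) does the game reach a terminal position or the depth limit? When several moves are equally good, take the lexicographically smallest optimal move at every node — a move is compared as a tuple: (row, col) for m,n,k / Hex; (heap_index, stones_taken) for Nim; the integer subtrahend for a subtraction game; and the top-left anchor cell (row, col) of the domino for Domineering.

PV length from [..X/.X./.O.]: 5 plies

ply 1, O at ..X/.X./.O. | (0,0)=-1→O.X/.X./.O.; (0,1)=-1→.OX/.X./.O.; (1,0)=-1→..X/OX./.O.; (1,2)=-1→..X/.XO/.O.; (2,0)=+1→..X/.X./OO.*; (2,2)=-1→..X/.X./.OO
ply 2, X at ..X/.X./OO. | (0,0)=-1→X.X/.X./OO.*; (0,1)=-1→.XX/.X./OO.; (1,0)=-1→..X/XX./OO.; (1,2)=-1→..X/.XX/OO.; (2,2)=-1→..X/.X./OOX
ply 3, O at X.X/.X./OO. | (0,1)=+1→XOX/.X./OO.*; (1,0)=+1→X.X/OX./OO.; (1,2)=+1→X.X/.XO/OO.; (2,2)=+1→X.X/.X./OOO
ply 4, X at XOX/.X./OO. | (1,0)=-1→XOX/XX./OO.*; (1,2)=-1→XOX/.XX/OO.; (2,2)=-1→XOX/.X./OOX
ply 5, O at XOX/XX./OO. | (1,2)=+1→XOX/XXO/OO.*; (2,2)=+1→XOX/XX./OOO
ply 6: XOX/XXO/OO. is terminal -1 (X); from ..X/.X./.O. depth 6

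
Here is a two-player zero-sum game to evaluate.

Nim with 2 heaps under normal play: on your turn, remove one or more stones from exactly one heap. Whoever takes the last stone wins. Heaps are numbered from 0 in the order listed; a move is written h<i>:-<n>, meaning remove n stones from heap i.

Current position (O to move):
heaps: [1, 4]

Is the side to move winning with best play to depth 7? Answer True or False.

O winning at [(1,4)]: True

p1 O@[(1,4)]: h0:-1[(0,4)]-1 h1:-1[(1,3)]-1 h1:-2[(1,2)]-1 h1:-3[(1,1)]+1* h1:-4[(1,0)]-1
p2 X@[(1,1)]: h0:-1[(0,1)]-1* h1:-1[(1,0)]-1
p3 O@[(0,1)]: h1:-1[(0,0)]+1*
p4 X@[(0,0)] terminal -1; root [(1,4)] d7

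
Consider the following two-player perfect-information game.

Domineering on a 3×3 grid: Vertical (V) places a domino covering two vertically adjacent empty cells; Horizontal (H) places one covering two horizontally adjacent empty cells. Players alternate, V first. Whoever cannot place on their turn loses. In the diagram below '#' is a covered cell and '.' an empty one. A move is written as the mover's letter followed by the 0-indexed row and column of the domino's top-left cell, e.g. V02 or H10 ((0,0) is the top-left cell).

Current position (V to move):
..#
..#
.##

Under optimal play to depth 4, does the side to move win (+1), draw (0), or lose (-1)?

value(..#/..#/.##, V) = +1

ply 1, V at ..#/..#/.## | V00=+1→#.#/#.#/.##*; V01=+1→.##/.##/.##; V10=-1→..#/#.#/###
ply 2: #.#/#.#/.## is terminal -1 (H); from ..#/..#/.## depth 4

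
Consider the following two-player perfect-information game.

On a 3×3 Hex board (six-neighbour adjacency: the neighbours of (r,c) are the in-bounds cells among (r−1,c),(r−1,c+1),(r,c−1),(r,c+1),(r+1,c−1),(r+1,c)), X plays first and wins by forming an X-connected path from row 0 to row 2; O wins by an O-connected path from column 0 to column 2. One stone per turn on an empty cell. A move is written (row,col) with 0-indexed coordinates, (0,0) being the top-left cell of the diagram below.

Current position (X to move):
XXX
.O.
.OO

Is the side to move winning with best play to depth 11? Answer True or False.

ply 1, X at XXX/.O./.OO | (1,0)=-1→XXX/XO./.OO*; (1,2)=-1→XXX/.OX/.OO; (2,0)=-1→XXX/.O./XOO
ply 2, O at XXX/XO./.OO | (1,2)=-1→XXX/XOO/.OO; (2,0)=+1→XXX/XO./OOO*
ply 3: XXX/XO./OOO is terminal -1 (X); from XXX/.O./.OO depth 11

X winning at [XXX/.O./.OO]: False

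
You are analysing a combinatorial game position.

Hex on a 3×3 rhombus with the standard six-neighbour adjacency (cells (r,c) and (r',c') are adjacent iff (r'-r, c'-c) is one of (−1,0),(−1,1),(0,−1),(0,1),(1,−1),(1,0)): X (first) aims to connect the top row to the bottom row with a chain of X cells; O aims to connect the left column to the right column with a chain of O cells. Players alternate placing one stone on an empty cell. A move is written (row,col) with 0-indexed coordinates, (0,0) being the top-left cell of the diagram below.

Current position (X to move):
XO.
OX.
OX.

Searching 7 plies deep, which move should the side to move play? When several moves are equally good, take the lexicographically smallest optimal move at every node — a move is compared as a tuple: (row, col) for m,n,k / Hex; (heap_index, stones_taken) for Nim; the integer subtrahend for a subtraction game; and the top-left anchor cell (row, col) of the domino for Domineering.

p1 X@[XO./OX./OX.]: (0,2)[XOX/OX./OX.]+1* (1,2)[XO./OXX/OX.]-1 (2,2)[XO./OX./OXX]-1
p2 O@[XOX/OX./OX.] terminal -1; root [XO./OX./OX.] d7

X's best at [XO./OX./OX.]: (0,2)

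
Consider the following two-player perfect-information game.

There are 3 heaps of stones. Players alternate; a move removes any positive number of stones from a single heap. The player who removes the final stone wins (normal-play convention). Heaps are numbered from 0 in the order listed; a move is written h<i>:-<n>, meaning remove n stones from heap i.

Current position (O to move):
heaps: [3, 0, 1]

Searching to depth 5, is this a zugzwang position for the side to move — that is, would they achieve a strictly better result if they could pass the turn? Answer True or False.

p1 O@[(3,0,1)]: h0:-1[(2,0,1)]-1 h0:-2[(1,0,1)]+1* h0:-3[(0,0,1)]-1 h2:-1[(3,0,0)]-1
p2 X@[(1,0,1)]: h0:-1[(0,0,1)]-1* h2:-1[(1,0,0)]-1
p3 O@[(0,0,1)]: h2:-1[(0,0,0)]+1*
p4 X@[(0,0,0)] terminal -1; root [(3,0,1)] d5
if O skipped the turn, X would face:
~ p1 X@[(3,0,1)]: h0:-1[(2,0,1)]-1 h0:-2[(1,0,1)]+1* h0:-3[(0,0,1)]-1 h2:-1[(3,0,0)]-1
~ p2 O@[(1,0,1)]: h0:-1[(0,0,1)]-1* h2:-1[(1,0,0)]-1
~ p3 X@[(0,0,1)]: h2:-1[(0,0,0)]+1*
~ p4 O@[(0,0,0)] terminal -1; root [(3,0,1)] d5
compare (O): move=+1 vs pass=-1

zugzwang((3,0,1), O) = False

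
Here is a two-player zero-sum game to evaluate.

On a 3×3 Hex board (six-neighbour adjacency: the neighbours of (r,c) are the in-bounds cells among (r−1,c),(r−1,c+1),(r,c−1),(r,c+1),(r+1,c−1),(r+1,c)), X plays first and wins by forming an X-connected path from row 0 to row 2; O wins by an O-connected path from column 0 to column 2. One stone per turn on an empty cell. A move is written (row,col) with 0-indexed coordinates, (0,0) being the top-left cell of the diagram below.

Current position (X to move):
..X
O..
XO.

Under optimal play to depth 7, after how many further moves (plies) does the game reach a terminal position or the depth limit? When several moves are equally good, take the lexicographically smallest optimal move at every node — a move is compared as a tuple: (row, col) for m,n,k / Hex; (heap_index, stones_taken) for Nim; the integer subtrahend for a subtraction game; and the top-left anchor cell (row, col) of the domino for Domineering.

PV length from [..X/O../XO.]: 1 ply

[..X/O../XO.] X move#1: (0,0):-1/X.X/O../XO., (0,1):-1/.XX/O../XO., (1,1):+1/..X/OX./XO.*, (1,2):+1/..X/O.X/XO., (2,2):+1/..X/O../XOX
[..X/OX./XO.] end (terminal -1, O#2); searched ..X/O../XO. to 7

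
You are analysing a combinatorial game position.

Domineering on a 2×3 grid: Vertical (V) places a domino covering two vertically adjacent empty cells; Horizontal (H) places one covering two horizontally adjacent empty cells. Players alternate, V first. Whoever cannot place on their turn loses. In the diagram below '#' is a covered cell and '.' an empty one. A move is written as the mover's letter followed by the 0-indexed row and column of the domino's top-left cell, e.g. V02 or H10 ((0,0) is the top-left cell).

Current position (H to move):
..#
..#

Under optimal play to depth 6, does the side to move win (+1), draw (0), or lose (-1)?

value(..#/..#, H) = +1

p1 H@[..#/..#]: H00[###/..#]+1* H10[..#/###]+1
p2 V@[###/..#] terminal -1; root [..#/..#] d6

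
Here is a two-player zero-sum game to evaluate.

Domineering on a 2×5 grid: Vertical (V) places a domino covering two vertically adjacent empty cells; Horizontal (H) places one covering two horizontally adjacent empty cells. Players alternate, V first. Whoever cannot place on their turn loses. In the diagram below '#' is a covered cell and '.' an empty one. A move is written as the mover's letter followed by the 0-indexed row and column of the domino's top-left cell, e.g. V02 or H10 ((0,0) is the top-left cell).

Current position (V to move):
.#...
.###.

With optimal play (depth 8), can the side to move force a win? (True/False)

p1 V@[.#.../.###.]: V00[##.../####.]-1 V04[.#..#/.####]+1*
p2 H@[.#..#/.####]: H02[.####/.####]-1*
p3 V@[.####/.####]: V00[#####/#####]+1*
p4 H@[#####/#####] terminal -1; root [.#.../.###.] d8

V winning at [.#.../.###.]: True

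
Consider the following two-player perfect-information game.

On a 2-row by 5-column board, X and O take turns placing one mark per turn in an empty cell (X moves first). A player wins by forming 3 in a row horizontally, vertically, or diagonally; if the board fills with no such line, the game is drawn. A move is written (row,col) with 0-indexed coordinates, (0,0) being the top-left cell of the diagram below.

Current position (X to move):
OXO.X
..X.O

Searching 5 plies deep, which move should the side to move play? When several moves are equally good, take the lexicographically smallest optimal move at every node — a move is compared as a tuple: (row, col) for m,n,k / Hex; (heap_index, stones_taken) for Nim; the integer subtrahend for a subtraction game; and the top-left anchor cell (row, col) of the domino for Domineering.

X's best at [OXO.X/..X.O]: (1,1)

ply 1, X at OXO.X/..X.O | (0,3)=+0→OXOXX/..X.O; (1,0)=+0→OXO.X/X.X.O; (1,1)=+1→OXO.X/.XX.O*; (1,3)=+0→OXO.X/..XXO
ply 2, O at OXO.X/.XX.O | (0,3)=-1→OXOOX/.XX.O*; (1,0)=-1→OXO.X/OXX.O; (1,3)=-1→OXO.X/.XXOO
ply 3, X at OXOOX/.XX.O | (1,0)=+1→OXOOX/XXX.O*; (1,3)=+1→OXOOX/.XXXO
ply 4: OXOOX/XXX.O is terminal -1 (O); from OXO.X/..X.O depth 5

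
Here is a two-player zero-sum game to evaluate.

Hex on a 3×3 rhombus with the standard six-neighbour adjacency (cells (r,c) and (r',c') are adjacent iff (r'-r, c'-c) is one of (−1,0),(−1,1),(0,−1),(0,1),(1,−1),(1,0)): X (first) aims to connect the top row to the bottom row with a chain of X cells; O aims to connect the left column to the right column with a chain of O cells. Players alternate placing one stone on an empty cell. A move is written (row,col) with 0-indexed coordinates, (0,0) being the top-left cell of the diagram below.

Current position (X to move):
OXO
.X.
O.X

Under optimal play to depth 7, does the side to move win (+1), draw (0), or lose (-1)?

ply 1, X at OXO/.X./O.X | (1,0)=+1→OXO/XX./O.X*; (1,2)=+1→OXO/.XX/O.X; (2,1)=+1→OXO/.X./OXX
ply 2, O at OXO/XX./O.X | (1,2)=-1→OXO/XXO/O.X*; (2,1)=-1→OXO/XX./OOX
ply 3, X at OXO/XXO/O.X | (2,1)=+1→OXO/XXO/OXX*
ply 4: OXO/XXO/OXX is terminal -1 (O); from OXO/.X./O.X depth 7

value(OXO/.X./O.X, X) = +1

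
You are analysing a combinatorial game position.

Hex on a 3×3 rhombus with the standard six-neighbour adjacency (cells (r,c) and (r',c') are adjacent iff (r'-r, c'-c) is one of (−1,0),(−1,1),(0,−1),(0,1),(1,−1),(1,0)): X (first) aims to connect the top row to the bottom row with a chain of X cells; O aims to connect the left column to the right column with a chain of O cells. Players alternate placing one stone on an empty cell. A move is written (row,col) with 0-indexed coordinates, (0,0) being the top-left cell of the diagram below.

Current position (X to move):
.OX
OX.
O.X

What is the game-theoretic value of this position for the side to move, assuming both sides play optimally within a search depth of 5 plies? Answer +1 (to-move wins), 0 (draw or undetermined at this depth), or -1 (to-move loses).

p1 X@[.OX/OX./O.X]: (0,0)[XOX/OX./O.X]+1* (1,2)[.OX/OXX/O.X]+1 (2,1)[.OX/OX./OXX]+1
p2 O@[XOX/OX./O.X]: (1,2)[XOX/OXO/O.X]-1* (2,1)[XOX/OX./OOX]-1
p3 X@[XOX/OXO/O.X]: (2,1)[XOX/OXO/OXX]+1*
p4 O@[XOX/OXO/OXX] terminal -1; root [.OX/OX./O.X] d5

value(.OX/OX./O.X, X) = +1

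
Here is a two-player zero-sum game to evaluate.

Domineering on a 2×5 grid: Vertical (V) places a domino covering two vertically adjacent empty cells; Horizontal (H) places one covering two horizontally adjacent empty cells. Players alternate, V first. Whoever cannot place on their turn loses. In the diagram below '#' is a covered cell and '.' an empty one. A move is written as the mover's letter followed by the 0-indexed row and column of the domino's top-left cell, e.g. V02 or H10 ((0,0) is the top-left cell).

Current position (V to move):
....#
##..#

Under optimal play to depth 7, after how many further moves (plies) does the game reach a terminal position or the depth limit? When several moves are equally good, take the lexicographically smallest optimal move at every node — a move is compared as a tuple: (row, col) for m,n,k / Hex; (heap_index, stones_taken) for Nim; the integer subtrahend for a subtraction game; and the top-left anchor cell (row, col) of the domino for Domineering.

PV length from [....#/##..#]: 3 plies

[....#/##..#] V move#1: V02:+1/..#.#/###.#*, V03:-1/...##/##.##
[..#.#/###.#] H move#2: H00:-1/###.#/###.#*
[###.#/###.#] V move#3: V03:+1/#####/#####*
[#####/#####] end (terminal -1, H#4); searched ....#/##..# to 7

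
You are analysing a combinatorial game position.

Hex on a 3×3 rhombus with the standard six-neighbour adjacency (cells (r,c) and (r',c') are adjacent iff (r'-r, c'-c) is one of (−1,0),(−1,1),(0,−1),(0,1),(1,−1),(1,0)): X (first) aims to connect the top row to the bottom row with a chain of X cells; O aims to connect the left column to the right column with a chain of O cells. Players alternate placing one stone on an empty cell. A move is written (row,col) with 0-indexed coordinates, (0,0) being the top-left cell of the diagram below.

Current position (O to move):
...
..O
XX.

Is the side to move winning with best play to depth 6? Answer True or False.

p1 O@[.../..O/XX.]: (0,0)[O../..O/XX.]-1 (0,1)[.O./..O/XX.]+1* (0,2)[..O/..O/XX.]-1 (1,0)[.../O.O/XX.]-1 (1,1)[.../.OO/XX.]-1 (2,2)[.../..O/XXO]-1
p2 X@[.O./..O/XX.]: (0,0)[XO./..O/XX.]-1* (0,2)[.OX/..O/XX.]-1 (1,0)[.O./X.O/XX.]-1 (1,1)[.O./.XO/XX.]-1 (2,2)[.O./..O/XXX]-1
p3 O@[XO./..O/XX.]: (0,2)[XOO/..O/XX.]-1 (1,0)[XO./O.O/XX.]+1* (1,1)[XO./.OO/XX.]-1 (2,2)[XO./..O/XXO]-1
p4 X@[XO./O.O/XX.]: (0,2)[XOX/O.O/XX.]-1* (1,1)[XO./OXO/XX.]-1 (2,2)[XO./O.O/XXX]-1
p5 O@[XOX/O.O/XX.]: (1,1)[XOX/OOO/XX.]+1* (2,2)[XOX/O.O/XXO]-1
p6 X@[XOX/OOO/XX.] terminal -1; root [.../..O/XX.] d6

O winning at [.../..O/XX.]: True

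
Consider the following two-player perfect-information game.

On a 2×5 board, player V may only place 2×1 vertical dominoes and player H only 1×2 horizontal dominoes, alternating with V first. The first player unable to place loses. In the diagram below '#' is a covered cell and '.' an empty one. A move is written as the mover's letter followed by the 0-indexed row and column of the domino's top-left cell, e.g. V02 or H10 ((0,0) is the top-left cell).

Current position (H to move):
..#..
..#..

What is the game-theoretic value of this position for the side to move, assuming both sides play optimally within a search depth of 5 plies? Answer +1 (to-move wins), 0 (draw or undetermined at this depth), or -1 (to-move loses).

ply 1, H at ..#../..#.. | H00=-1→###../..#..*; H03=-1→..###/..#..; H10=-1→..#../###..; H13=-1→..#../..###
ply 2, V at ###../..#.. | V03=+1→####./..##.*; V04=+1→###.#/..#.#
ply 3, H at ####./..##. | H10=-1→####./####.*
ply 4, V at ####./####. | V04=+1→#####/#####*
ply 5: #####/##### is terminal -1 (H); from ..#../..#.. depth 5

value(..#../..#.., H) = -1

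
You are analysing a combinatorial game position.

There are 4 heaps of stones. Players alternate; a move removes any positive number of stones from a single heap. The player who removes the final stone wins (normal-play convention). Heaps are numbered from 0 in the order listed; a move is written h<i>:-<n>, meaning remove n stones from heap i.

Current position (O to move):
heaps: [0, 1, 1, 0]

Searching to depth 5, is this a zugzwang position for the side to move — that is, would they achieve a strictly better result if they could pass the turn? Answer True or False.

zugzwang((0,1,1,0), O) = True

[(0,1,1,0)] O move#1: h1:-1:-1/(0,0,1,0)*, h2:-1:-1/(0,1,0,0)
[(0,0,1,0)] X move#2: h2:-1:+1/(0,0,0,0)*
[(0,0,0,0)] end (terminal -1, O#3); searched (0,1,1,0) to 5
if O skipped the turn, X would face:
~ [(0,1,1,0)] X move#1: h1:-1:-1/(0,0,1,0)*, h2:-1:-1/(0,1,0,0)
~ [(0,0,1,0)] O move#2: h2:-1:+1/(0,0,0,0)*
~ [(0,0,0,0)] end (terminal -1, X#3); searched (0,1,1,0) to 5
compare (O): move=-1 vs pass=+1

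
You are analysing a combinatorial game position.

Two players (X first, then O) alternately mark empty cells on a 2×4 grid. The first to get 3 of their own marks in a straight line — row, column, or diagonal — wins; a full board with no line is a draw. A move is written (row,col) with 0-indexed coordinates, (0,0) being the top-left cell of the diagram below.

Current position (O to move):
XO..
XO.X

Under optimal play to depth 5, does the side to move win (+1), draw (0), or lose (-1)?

ply 1, O at XO../XO.X | (0,2)=+0→XOO./XO.X*; (0,3)=+0→XO.O/XO.X; (1,2)=+0→XO../XOOX
ply 2, X at XOO./XO.X | (0,3)=+0→XOOX/XO.X*; (1,2)=-1→XOO./XOXX
ply 3, O at XOOX/XO.X | (1,2)=+0→XOOX/XOOX*
ply 4: XOOX/XOOX is terminal +0 (X); from XO../XO.X depth 5

value(XO../XO.X, O) = 0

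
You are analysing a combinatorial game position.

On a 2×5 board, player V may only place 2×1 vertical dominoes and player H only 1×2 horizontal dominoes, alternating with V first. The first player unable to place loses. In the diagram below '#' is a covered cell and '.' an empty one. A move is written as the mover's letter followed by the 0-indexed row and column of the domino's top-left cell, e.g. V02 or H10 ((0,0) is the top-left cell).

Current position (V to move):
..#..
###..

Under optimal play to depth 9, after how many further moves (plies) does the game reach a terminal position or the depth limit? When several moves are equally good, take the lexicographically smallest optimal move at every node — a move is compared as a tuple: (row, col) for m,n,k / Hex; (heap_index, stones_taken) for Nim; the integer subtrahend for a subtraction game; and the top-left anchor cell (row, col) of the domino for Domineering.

PV length from [..#../###..]: 3 plies

[..#../###..] V move#1: V03:+1/..##./####.*, V04:+1/..#.#/###.#
[..##./####.] H move#2: H00:-1/####./####.*
[####./####.] V move#3: V04:+1/#####/#####*
[#####/#####] end (terminal -1, H#4); searched ..#../###.. to 9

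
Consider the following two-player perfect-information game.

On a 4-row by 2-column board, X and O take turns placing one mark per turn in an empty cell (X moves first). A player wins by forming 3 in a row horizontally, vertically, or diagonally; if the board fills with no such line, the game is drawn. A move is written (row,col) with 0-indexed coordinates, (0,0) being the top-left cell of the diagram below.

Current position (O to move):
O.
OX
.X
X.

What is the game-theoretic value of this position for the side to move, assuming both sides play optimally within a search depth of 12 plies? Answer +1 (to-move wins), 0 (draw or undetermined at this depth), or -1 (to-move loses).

value(O./OX/.X/X., O) = +1

p1 O@[O./OX/.X/X.]: (0,1)[OO/OX/.X/X.]-1 (2,0)[O./OX/OX/X.]+1* (3,1)[O./OX/.X/XO]-1
p2 X@[O./OX/OX/X.] terminal -1; root [O./OX/.X/X.] d12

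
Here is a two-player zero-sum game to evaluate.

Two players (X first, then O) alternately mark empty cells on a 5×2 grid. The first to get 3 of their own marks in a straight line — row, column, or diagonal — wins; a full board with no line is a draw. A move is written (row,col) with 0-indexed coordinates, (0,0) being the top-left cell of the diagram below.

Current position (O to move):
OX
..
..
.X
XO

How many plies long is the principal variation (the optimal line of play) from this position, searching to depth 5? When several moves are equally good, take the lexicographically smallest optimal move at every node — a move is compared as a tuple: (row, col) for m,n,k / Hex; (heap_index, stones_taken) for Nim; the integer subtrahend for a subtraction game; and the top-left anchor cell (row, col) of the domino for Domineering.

ply 1, O at OX/../../.X/XO | (1,0)=+0→OX/O./../.X/XO*; (1,1)=+0→OX/.O/../.X/XO; (2,0)=+0→OX/../O./.X/XO; (2,1)=+0→OX/../.O/.X/XO; (3,0)=+0→OX/../../OX/XO
ply 2, X at OX/O./../.X/XO | (1,1)=-1→OX/OX/../.X/XO; (2,0)=+0→OX/O./X./.X/XO*; (2,1)=-1→OX/O./.X/.X/XO; (3,0)=-1→OX/O./../XX/XO
ply 3, O at OX/O./X./.X/XO | (1,1)=-1→OX/OO/X./.X/XO; (2,1)=-1→OX/O./XO/.X/XO; (3,0)=+0→OX/O./X./OX/XO*
ply 4, X at OX/O./X./OX/XO | (1,1)=+0→OX/OX/X./OX/XO*; (2,1)=+0→OX/O./XX/OX/XO
ply 5, O at OX/OX/X./OX/XO | (2,1)=+0→OX/OX/XO/OX/XO*
ply 6: OX/OX/XO/OX/XO is terminal +0 (X); from OX/../../.X/XO depth 5

PV length from [OX/../../.X/XO]: 5 plies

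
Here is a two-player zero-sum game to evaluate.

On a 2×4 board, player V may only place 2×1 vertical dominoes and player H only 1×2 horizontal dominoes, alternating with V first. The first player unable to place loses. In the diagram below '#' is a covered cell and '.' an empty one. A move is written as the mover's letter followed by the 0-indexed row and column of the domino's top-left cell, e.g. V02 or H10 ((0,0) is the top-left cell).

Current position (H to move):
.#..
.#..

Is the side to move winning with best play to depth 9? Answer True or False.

[.#../.#..] H move#1: H02:+1/.###/.#..*, H12:+1/.#../.###
[.###/.#..] V move#2: V00:-1/####/##..*
[####/##..] H move#3: H12:+1/####/####*
[####/####] end (terminal -1, V#4); searched .#../.#.. to 9

H winning at [.#../.#..]: True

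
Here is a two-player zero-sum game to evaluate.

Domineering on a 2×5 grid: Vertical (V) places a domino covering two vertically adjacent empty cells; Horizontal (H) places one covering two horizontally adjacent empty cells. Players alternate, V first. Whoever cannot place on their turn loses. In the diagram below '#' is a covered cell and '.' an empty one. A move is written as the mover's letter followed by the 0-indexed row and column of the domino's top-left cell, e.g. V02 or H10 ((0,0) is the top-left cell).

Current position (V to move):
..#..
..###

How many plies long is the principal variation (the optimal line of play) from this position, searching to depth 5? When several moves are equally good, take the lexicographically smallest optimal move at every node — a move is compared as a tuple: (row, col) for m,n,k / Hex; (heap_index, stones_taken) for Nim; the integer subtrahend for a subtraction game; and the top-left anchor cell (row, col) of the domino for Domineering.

p1 V@[..#../..###]: V00[#.#../#.###]+1* V01[.##../.####]+1
p2 H@[#.#../#.###]: H03[#.###/#.###]-1*
p3 V@[#.###/#.###]: V01[#####/#####]+1*
p4 H@[#####/#####] terminal -1; root [..#../..###] d5

PV length from [..#../..###]: 3 plies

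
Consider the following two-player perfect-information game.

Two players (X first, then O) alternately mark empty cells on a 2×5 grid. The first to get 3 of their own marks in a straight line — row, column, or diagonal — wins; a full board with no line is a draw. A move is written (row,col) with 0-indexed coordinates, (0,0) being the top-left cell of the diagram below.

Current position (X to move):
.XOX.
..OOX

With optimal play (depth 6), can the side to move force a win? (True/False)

p1 X@[.XOX./..OOX]: (0,0)[XXOX./..OOX]-1 (0,4)[.XOXX/..OOX]-1 (1,0)[.XOX./X.OOX]-1 (1,1)[.XOX./.XOOX]+0*
p2 O@[.XOX./.XOOX]: (0,0)[OXOX./.XOOX]+0* (0,4)[.XOXO/.XOOX]+0 (1,0)[.XOX./OXOOX]+0
p3 X@[OXOX./.XOOX]: (0,4)[OXOXX/.XOOX]+0* (1,0)[OXOX./XXOOX]+0
p4 O@[OXOXX/.XOOX]: (1,0)[OXOXX/OXOOX]+0*
p5 X@[OXOXX/OXOOX] terminal +0; root [.XOX./..OOX] d6

X winning at [.XOX./..OOX]: False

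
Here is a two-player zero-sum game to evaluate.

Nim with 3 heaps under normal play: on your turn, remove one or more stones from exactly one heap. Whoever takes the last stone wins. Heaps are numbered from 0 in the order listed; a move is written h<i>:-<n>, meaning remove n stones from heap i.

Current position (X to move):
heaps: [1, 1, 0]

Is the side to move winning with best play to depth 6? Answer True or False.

ply 1, X at (1,1,0) | h0:-1=-1→(0,1,0)*; h1:-1=-1→(1,0,0)
ply 2, O at (0,1,0) | h1:-1=+1→(0,0,0)*
ply 3: (0,0,0) is terminal -1 (X); from (1,1,0) depth 6

X winning at [(1,1,0)]: False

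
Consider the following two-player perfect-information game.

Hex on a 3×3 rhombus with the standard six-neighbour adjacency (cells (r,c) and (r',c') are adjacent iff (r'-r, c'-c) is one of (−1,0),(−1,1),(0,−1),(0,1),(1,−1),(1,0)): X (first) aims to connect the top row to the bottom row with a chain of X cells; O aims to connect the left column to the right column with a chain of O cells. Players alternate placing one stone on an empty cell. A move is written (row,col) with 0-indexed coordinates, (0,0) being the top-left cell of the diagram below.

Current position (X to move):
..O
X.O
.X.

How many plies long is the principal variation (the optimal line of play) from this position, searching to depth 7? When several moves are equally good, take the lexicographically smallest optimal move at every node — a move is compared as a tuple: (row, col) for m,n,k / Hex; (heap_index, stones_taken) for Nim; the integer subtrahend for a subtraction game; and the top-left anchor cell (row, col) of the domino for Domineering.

ply 1, X at ..O/X.O/.X. | (0,0)=+1→X.O/X.O/.X.*; (0,1)=+1→.XO/X.O/.X.; (1,1)=+1→..O/XXO/.X.; (2,0)=+1→..O/X.O/XX.; (2,2)=+1→..O/X.O/.XX
ply 2, O at X.O/X.O/.X. | (0,1)=-1→XOO/X.O/.X.*; (1,1)=-1→X.O/XOO/.X.; (2,0)=-1→X.O/X.O/OX.; (2,2)=-1→X.O/X.O/.XO
ply 3, X at XOO/X.O/.X. | (1,1)=+1→XOO/XXO/.X.*; (2,0)=+1→XOO/X.O/XX.; (2,2)=+1→XOO/X.O/.XX
ply 4: XOO/XXO/.X. is terminal -1 (O); from ..O/X.O/.X. depth 7

PV length from [..O/X.O/.X.]: 3 plies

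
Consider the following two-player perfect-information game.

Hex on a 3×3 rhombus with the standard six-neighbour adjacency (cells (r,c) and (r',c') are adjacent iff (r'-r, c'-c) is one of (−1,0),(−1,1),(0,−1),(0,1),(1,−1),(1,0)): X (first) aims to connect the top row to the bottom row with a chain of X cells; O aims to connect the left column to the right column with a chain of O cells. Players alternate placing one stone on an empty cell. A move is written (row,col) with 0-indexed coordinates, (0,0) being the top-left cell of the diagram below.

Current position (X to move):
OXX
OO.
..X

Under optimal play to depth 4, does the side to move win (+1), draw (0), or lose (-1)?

value(OXX/OO./..X, X) = +1

p1 X@[OXX/OO./..X]: (1,2)[OXX/OOX/..X]+1* (2,0)[OXX/OO./X.X]-1 (2,1)[OXX/OO./.XX]-1
p2 O@[OXX/OOX/..X] terminal -1; root [OXX/OO./..X] d4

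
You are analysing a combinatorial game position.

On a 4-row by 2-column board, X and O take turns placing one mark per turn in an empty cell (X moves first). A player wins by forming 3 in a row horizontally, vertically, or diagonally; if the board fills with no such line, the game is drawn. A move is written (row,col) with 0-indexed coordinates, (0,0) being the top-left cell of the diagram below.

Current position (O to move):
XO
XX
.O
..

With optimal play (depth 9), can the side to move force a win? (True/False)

O winning at [XO/XX/.O/..]: False

p1 O@[XO/XX/.O/..]: (2,0)[XO/XX/OO/..]+0* (3,0)[XO/XX/.O/O.]-1 (3,1)[XO/XX/.O/.O]-1
p2 X@[XO/XX/OO/..]: (3,0)[XO/XX/OO/X.]+0* (3,1)[XO/XX/OO/.X]+0
p3 O@[XO/XX/OO/X.]: (3,1)[XO/XX/OO/XO]+0*
p4 X@[XO/XX/OO/XO] terminal +0; root [XO/XX/.O/..] d9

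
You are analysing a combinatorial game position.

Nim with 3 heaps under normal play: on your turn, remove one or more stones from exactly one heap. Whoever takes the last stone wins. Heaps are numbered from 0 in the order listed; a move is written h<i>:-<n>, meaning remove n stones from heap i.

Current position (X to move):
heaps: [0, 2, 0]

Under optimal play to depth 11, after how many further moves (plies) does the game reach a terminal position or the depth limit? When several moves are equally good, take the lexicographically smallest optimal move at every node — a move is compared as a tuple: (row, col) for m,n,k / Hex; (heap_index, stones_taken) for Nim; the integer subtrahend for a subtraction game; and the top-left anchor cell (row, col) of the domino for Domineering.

PV length from [(0,2,0)]: 1 ply

p1 X@[(0,2,0)]: h1:-1[(0,1,0)]-1 h1:-2[(0,0,0)]+1*
p2 O@[(0,0,0)] terminal -1; root [(0,2,0)] d11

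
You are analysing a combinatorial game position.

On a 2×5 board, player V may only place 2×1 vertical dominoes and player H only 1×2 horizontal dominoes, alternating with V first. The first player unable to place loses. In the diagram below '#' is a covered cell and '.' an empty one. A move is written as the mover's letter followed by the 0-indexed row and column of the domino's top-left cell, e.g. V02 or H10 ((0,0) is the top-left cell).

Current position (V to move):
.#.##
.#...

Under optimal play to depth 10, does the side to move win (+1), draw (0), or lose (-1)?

p1 V@[.#.##/.#...]: V00[##.##/##...]-1 V02[.####/.##..]+1*
p2 H@[.####/.##..]: H13[.####/.####]-1*
p3 V@[.####/.####]: V00[#####/#####]+1*
p4 H@[#####/#####] terminal -1; root [.#.##/.#...] d10

value(.#.##/.#..., V) = +1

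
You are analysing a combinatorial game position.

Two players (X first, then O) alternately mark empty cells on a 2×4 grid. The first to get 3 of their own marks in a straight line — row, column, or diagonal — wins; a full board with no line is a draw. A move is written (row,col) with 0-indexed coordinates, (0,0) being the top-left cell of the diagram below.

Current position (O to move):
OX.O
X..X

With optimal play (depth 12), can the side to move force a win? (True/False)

p1 O@[OX.O/X..X]: (0,2)[OXOO/X..X]+0* (1,1)[OX.O/XO.X]+0 (1,2)[OX.O/X.OX]+0
p2 X@[OXOO/X..X]: (1,1)[OXOO/XX.X]+0* (1,2)[OXOO/X.XX]+0
p3 O@[OXOO/XX.X]: (1,2)[OXOO/XXOX]+0*
p4 X@[OXOO/XXOX] terminal +0; root [OX.O/X..X] d12

O winning at [OX.O/X..X]: False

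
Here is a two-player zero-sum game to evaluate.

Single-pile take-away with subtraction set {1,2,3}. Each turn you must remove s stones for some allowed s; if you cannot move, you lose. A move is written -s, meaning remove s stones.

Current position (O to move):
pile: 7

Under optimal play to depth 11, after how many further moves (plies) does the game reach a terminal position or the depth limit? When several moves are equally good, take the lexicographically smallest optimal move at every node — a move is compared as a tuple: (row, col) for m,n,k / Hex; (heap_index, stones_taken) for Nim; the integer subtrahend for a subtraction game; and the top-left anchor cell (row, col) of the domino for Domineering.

ply 1, O at 7 | -1=-1→6; -2=-1→5; -3=+1→4*
ply 2, X at 4 | -1=-1→3*; -2=-1→2; -3=-1→1
ply 3, O at 3 | -1=-1→2; -2=-1→1; -3=+1→0*
ply 4: 0 is terminal -1 (X); from 7 depth 11

PV length from [7]: 3 plies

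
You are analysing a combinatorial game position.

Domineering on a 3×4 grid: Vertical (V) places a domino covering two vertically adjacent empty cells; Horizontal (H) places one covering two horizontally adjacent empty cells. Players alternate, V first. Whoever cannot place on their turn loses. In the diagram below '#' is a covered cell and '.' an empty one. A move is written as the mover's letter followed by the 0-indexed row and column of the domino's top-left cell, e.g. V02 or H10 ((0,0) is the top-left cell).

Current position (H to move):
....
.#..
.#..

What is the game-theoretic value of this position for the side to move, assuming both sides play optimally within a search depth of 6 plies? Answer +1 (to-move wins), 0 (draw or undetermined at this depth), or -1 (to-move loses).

value(..../.#../.#.., H) = +1

[..../.#../.#..] H move#1: H00:-1/##../.#../.#.., H01:-1/.##./.#../.#.., H02:-1/..##/.#../.#.., H12:+1/..../.###/.#..*, H22:-1/..../.#../.###
[..../.###/.#..] V move#2: V00:-1/#.../####/.#..*, V10:-1/..../####/##..
[#.../####/.#..] H move#3: H01:+1/###./####/.#..*, H02:+1/#.##/####/.#.., H22:+1/#.../####/.###
[###./####/.#..] end (terminal -1, V#4); searched ..../.#../.#.. to 6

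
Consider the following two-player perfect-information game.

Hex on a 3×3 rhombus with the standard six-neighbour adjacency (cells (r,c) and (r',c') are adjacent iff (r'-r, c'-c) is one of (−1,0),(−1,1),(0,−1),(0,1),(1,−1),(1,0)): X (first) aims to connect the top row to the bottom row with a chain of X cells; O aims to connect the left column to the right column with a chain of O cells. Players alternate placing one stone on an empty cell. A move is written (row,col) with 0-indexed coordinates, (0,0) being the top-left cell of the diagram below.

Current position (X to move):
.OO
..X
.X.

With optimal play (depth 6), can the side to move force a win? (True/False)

X winning at [.OO/..X/.X.]: False

[.OO/..X/.X.] X move#1: (0,0):-1/XOO/..X/.X.*, (1,0):-1/.OO/X.X/.X., (1,1):-1/.OO/.XX/.X., (2,0):-1/.OO/..X/XX., (2,2):-1/.OO/..X/.XX
[XOO/..X/.X.] O move#2: (1,0):+1/XOO/O.X/.X.*, (1,1):+1/XOO/.OX/.X., (2,0):+1/XOO/..X/OX., (2,2):-1/XOO/..X/.XO
[XOO/O.X/.X.] end (terminal -1, X#3); searched .OO/..X/.X. to 6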